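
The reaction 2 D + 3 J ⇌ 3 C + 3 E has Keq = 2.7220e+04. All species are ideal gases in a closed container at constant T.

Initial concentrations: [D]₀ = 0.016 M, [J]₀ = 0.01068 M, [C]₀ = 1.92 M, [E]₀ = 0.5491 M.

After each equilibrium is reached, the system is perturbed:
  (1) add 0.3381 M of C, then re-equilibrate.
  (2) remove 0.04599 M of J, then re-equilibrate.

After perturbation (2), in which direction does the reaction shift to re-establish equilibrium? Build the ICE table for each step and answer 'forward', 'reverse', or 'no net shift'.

Q₀ = 3.7575e+09 vs Keq = 2.7220e+04 ⇒ Q>K, reverse
Step 1:
                  D         J         C         E
  I           0.016   0.01068      1.92    0.5491
  C         0.07718    0.1158   -0.1158   -0.1158
  E         0.09318    0.1265     1.804    0.4333
  solve Keq expr → x = -0.03859; check Q = 2.7220e+04
Then add 0.3381 M of C.
Step 2:
                  D         J         C         E
  I         0.09318    0.1265     2.142    0.4333
  C        0.007654   0.01148  -0.01148  -0.01148
  E          0.1008    0.1379     2.131    0.4218
  solve Keq expr → x = -0.003827; check Q = 2.7220e+04
Then remove 0.04599 M of J.
Step 3:
                  D         J         C         E
  I          0.1008   0.09194     2.131    0.4218
  C         0.01624   0.02436  -0.02436  -0.02436
  E          0.1171    0.1163     2.106    0.3975
  solve Keq expr → x = -0.008121; check Q = 2.7220e+04

Direction: reverse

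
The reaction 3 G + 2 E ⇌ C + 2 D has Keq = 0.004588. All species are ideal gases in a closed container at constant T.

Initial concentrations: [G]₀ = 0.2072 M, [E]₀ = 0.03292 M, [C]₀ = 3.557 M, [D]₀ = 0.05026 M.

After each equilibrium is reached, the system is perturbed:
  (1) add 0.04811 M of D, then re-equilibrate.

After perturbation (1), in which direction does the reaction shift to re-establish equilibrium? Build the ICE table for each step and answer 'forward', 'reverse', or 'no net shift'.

Direction: reverse

Q₀ = 932.1 vs Keq = 0.004588 ⇒ Q>K, reverse
Step 1:
                   G          E          C          D
  init        0.2072    0.03292      3.557    0.05026
  Δ          0.07472    0.04981   -0.02491   -0.04981
  eq          0.2819    0.08273      3.532 4.4634e-04
  solve Keq expr → x = -0.02491; check Q = 0.004588
Then add 0.04811 M of D.
Step 2:
                   G          E          C          D
  init        0.2819    0.08273      3.532    0.04856
  Δ          0.07135    0.04757   -0.02378   -0.04757
  eq          0.3533     0.1303      3.508 9.8940e-04
  solve Keq expr → x = -0.02378; check Q = 0.004588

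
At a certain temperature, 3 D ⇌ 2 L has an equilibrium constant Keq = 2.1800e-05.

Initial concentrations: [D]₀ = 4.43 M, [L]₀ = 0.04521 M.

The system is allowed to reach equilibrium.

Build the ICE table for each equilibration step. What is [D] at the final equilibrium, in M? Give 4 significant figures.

[D]_eq = 4.432 M

Q₀ = 2.3510e-05 vs Keq = 2.1800e-05 ⇒ Q>K, reverse
Step 1:
                    D           L
  I              4.43     0.04521
  C          0.002459   -0.001639
  E             4.432     0.04357
  solve Keq expr → x = -8.1961e-04; check Q = 2.1800e-05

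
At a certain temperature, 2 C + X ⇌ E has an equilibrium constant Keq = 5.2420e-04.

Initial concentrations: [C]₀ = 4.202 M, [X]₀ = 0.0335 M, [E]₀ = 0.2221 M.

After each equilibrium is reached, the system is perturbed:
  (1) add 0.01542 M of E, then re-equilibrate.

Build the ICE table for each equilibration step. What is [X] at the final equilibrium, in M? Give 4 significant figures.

Q₀ = 0.3755 vs Keq = 5.2420e-04 ⇒ Q>K, reverse
Step 1:
                   C          X          E
  Initial      4.202     0.0335     0.2221
  Change      0.4385     0.2192    -0.2192
  Equil         4.64     0.2527   0.002853
  solve Keq expr → x = -0.2192; check Q = 5.2420e-04
Then add 0.01542 M of E.
Step 2:
                   C          X          E
  Initial       4.64     0.2527    0.01827
  Change     0.03042    0.01521   -0.01521
  Equil        4.671      0.268   0.003065
  solve Keq expr → x = -0.01521; check Q = 5.2420e-04

[X]_eq = 0.268 M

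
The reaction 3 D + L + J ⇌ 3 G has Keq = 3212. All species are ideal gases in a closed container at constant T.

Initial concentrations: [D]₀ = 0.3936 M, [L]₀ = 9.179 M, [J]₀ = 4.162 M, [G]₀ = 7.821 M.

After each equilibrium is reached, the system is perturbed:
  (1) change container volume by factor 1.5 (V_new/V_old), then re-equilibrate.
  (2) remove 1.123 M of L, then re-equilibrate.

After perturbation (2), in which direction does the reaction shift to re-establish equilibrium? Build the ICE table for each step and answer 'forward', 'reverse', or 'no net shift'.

Direction: reverse

Q₀ = 205.4 vs Keq = 3212 ⇒ Q<K, forward
Step 1:
                    D           L           J           G
  init         0.3936       9.179       4.162       7.821
  Δ           -0.2301    -0.07671    -0.07671      0.2301
  eq           0.1635       9.102       4.085       8.051
  solve Keq expr → x = 0.07671; check Q = 3212
Then change container volume by factor 1.5 (V_new/V_old).
Step 2:
                    D           L           J           G
  init          0.109       6.068       2.724       5.367
  Δ           0.03268     0.01089     0.01089    -0.03268
  eq           0.1417       6.079       2.734       5.335
  solve Keq expr → x = -0.01089; check Q = 3212
Then remove 1.123 M of L.
Step 3:
                    D           L           J           G
  init         0.1417       4.956       2.734       5.335
  Δ          0.009616    0.003205    0.003205   -0.009616
  eq           0.1513       4.959       2.738       5.325
  solve Keq expr → x = -0.003205; check Q = 3212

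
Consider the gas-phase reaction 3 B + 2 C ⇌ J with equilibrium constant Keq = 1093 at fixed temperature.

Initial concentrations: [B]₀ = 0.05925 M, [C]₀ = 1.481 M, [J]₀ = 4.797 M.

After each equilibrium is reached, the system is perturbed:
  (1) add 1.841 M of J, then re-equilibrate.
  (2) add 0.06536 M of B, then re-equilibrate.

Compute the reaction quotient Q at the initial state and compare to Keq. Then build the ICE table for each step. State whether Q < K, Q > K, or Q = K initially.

Q₀ = 1.0515e+04 vs Keq = 1093 ⇒ Q>K, reverse
Step 1:
                  B         C         J
  Initial   0.05925     1.481     4.797
  Change    0.06421    0.0428   -0.0214
  Equil      0.1235     1.524     4.776
  solve Keq expr → x = -0.0214; check Q = 1093
Then add 1.841 M of J.
Step 2:
                  B         C         J
  Initial    0.1235     1.524     6.617
  Change     0.0136  0.009067 -0.004533
  Equil      0.1371     1.533     6.612
  solve Keq expr → x = -0.004533; check Q = 1093
Then add 0.06536 M of B.
Step 3:
                  B         C         J
  Initial    0.2024     1.533     6.612
  Change   -0.06266  -0.04178   0.02089
  Equil      0.1398     1.491     6.633
  solve Keq expr → x = 0.02089; check Q = 1093

Q₀ = 1.0515e+04; Q > K (proceeds reverse)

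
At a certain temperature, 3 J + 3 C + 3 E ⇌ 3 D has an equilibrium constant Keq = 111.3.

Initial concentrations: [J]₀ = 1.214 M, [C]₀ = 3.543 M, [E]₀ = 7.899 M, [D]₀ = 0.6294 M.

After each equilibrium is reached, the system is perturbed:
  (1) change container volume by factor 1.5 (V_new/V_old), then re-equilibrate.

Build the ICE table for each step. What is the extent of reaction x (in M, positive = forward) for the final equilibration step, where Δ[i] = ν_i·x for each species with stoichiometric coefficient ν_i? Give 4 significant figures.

Q₀ = 6.3576e-06 vs Keq = 111.3 ⇒ Q<K, forward
Step 1:
                  J         C         E         D
  Initial     1.214     3.543     7.899    0.6294
  Change      -1.19     -1.19     -1.19      1.19
  Equil     0.02396     2.353     6.709     1.819
  solve Keq expr → x = 0.3967; check Q = 111.3
Then change container volume by factor 1.5 (V_new/V_old).
Step 2:
                  J         C         E         D
  Initial   0.01597     1.569     4.473     1.213
  Change    0.01884   0.01884   0.01884  -0.01884
  Equil     0.03482     1.587     4.491     1.194
  solve Keq expr → x = -0.006281; check Q = 111.3

x = -0.006281 M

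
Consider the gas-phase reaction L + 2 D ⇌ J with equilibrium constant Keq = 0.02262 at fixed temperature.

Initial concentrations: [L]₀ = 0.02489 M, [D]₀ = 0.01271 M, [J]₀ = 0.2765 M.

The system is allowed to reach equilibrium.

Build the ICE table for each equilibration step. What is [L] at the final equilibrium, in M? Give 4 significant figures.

Q₀ = 6.8767e+04 vs Keq = 0.02262 ⇒ Q>K, reverse
Step 1:
                    L           D           J
  I           0.02489     0.01271      0.2765
  C            0.2744      0.5487     -0.2744
  E            0.2993      0.5614    0.002134
  solve Keq expr → x = -0.2744; check Q = 0.02262

[L]_eq = 0.2993 M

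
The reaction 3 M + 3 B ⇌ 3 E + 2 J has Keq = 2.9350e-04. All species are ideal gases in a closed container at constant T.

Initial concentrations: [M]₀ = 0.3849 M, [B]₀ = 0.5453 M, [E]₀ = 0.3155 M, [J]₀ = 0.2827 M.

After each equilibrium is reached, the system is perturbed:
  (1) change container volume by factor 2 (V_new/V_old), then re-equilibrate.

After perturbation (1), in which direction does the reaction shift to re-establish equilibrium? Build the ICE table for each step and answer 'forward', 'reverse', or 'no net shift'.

Q₀ = 0.2715 vs Keq = 2.9350e-04 ⇒ Q>K, reverse
Step 1:
                  M         B         E         J
  init       0.3849    0.5453    0.3155    0.2827
  Δ          0.2077    0.2077   -0.2077   -0.1385
  eq         0.5926     0.753    0.1078    0.1442
  solve Keq expr → x = -0.06923; check Q = 2.9350e-04
Then change container volume by factor 2 (V_new/V_old).
Step 2:
                  M         B         E         J
  init       0.2963    0.3765   0.05391   0.07212
  Δ        0.007165  0.007165 -0.007165 -0.004777
  eq         0.3035    0.3837   0.04674   0.06734
  solve Keq expr → x = -0.002388; check Q = 2.9350e-04

Direction: reverse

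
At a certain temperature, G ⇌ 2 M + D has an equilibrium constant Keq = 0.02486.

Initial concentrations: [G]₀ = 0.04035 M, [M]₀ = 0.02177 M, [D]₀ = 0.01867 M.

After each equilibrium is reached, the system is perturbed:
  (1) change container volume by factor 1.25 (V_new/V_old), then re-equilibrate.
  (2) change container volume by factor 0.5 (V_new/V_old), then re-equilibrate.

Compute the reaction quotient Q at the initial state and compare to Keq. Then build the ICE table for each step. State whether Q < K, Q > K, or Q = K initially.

Q₀ = 2.1929e-04 vs Keq = 0.02486 ⇒ Q<K, forward
Step 1:
                  G         M         D
  I         0.04035   0.02177   0.01867
  C        -0.02854   0.05708   0.02854
  E         0.01181   0.07885   0.04721
  solve Keq expr → x = 0.02854; check Q = 0.02486
Then change container volume by factor 1.25 (V_new/V_old).
Step 2:
                  G         M         D
  I        0.009447   0.06308   0.03777
  C       -0.002154  0.004307  0.002154
  E        0.007293   0.06739   0.03992
  solve Keq expr → x = 0.002154; check Q = 0.02486
Then change container volume by factor 0.5 (V_new/V_old).
Step 3:
                  G         M         D
  I         0.01459    0.1348   0.07985
  C         0.01463  -0.02925  -0.01463
  E         0.02921    0.1055   0.06522
  solve Keq expr → x = -0.01463; check Q = 0.02486

Q₀ = 2.1929e-04; Q < K (proceeds forward)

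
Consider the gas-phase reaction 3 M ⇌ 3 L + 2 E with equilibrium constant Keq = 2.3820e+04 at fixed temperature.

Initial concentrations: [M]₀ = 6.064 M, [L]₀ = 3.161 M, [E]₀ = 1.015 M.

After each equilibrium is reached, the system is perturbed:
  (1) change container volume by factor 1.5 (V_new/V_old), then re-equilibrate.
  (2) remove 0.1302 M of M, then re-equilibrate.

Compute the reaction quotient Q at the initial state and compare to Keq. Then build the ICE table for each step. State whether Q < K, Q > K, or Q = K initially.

Q₀ = 0.1459; Q < K (proceeds forward)

Q₀ = 0.1459 vs Keq = 2.3820e+04 ⇒ Q<K, forward
Step 1:
                   M          L          E
  init         6.064      3.161      1.015
  Δ           -5.263      5.263      3.509
  eq          0.8008      8.424      4.524
  solve Keq expr → x = 1.754; check Q = 2.3820e+04
Then change container volume by factor 1.5 (V_new/V_old).
Step 2:
                   M          L          E
  init        0.5339      5.616      3.016
  Δ          -0.1116     0.1116    0.07437
  eq          0.4223      5.728       3.09
  solve Keq expr → x = 0.03719; check Q = 2.3820e+04
Then remove 0.1302 M of M.
Step 3:
                   M          L          E
  init        0.2921      5.728       3.09
  Δ           0.1149    -0.1149   -0.07658
  eq           0.407      5.613      3.014
  solve Keq expr → x = -0.03829; check Q = 2.3820e+04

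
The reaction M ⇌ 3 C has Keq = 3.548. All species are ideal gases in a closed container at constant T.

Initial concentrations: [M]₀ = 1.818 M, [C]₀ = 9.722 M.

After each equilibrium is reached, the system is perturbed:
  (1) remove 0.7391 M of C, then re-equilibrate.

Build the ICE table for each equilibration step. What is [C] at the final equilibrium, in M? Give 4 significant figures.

[C]_eq = 2.422 M

Q₀ = 505.4 vs Keq = 3.548 ⇒ Q>K, reverse
Step 1:
                    M           C
  I             1.818       9.722
  C             2.418      -7.254
  E             4.236       2.468
  solve Keq expr → x = -2.418; check Q = 3.548
Then remove 0.7391 M of C.
Step 2:
                    M           C
  I             4.236       1.729
  C           -0.2311      0.6934
  E             4.005       2.422
  solve Keq expr → x = 0.2311; check Q = 3.548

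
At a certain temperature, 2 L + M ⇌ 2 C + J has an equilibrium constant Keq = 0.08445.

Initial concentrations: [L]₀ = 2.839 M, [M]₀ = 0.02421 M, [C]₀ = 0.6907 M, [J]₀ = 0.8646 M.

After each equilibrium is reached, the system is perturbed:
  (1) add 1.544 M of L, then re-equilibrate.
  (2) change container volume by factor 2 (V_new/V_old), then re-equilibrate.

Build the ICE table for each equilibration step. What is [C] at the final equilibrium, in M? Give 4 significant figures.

Q₀ = 2.114 vs Keq = 0.08445 ⇒ Q>K, reverse
Step 1:
                    L           M           C           J
  Initial       2.839     0.02421      0.6907      0.8646
  Change       0.2693      0.1347     -0.2693     -0.1347
  Equil         3.108      0.1589      0.4214      0.7299
  solve Keq expr → x = -0.1347; check Q = 0.08445
Then add 1.544 M of L.
Step 2:
                    L           M           C           J
  Initial       4.652      0.1589      0.4214      0.7299
  Change     -0.08867    -0.04433     0.08867     0.04433
  Equil         4.564      0.1145      0.5101      0.7743
  solve Keq expr → x = 0.04433; check Q = 0.08445
Then change container volume by factor 2 (V_new/V_old).
Step 3:
                    L           M           C           J
  Initial       2.282     0.05726       0.255      0.3871
  Change            0           0           0           0
  Equil         2.282     0.05726       0.255      0.3871
  solve Keq expr → x = 0; check Q = 0.08445

[C]_eq = 0.255 M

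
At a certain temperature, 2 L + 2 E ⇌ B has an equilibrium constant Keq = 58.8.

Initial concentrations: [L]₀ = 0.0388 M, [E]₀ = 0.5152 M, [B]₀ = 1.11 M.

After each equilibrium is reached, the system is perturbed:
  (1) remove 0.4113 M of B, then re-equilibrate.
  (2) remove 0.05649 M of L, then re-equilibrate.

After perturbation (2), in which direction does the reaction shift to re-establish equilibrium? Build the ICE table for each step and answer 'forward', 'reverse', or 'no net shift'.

Direction: reverse

Q₀ = 2778 vs Keq = 58.8 ⇒ Q>K, reverse
Step 1:
                  L         E         B
  I          0.0388    0.5152      1.11
  C          0.1579    0.1579  -0.07896
  E          0.1967    0.6731     1.031
  solve Keq expr → x = -0.07896; check Q = 58.8
Then remove 0.4113 M of B.
Step 2:
                  L         E         B
  I          0.1967    0.6731    0.6197
  C        -0.03393  -0.03393   0.01696
  E          0.1628    0.6392    0.6367
  solve Keq expr → x = 0.01696; check Q = 58.8
Then remove 0.05649 M of L.
Step 3:
                  L         E         B
  I          0.1063    0.6392    0.6367
  C         0.04349   0.04349  -0.02175
  E          0.1498    0.6827     0.615
  solve Keq expr → x = -0.02175; check Q = 58.8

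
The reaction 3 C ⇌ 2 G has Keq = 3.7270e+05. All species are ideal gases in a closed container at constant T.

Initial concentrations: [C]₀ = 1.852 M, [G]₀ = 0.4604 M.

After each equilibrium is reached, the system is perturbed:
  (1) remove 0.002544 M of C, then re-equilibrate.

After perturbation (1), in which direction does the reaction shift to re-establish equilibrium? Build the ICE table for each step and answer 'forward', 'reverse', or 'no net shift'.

Q₀ = 0.03337 vs Keq = 3.7270e+05 ⇒ Q<K, forward
Step 1:
                  C         G
  Initial     1.852    0.4604
  Change     -1.832     1.222
  Equil     0.01965     1.682
  solve Keq expr → x = 0.6108; check Q = 3.7270e+05
Then remove 0.002544 M of C.
Step 2:
                  C         G
  Initial   0.01711     1.682
  Change   0.002531 -0.001687
  Equil     0.01964      1.68
  solve Keq expr → x = -8.4362e-04; check Q = 3.7270e+05

Direction: reverse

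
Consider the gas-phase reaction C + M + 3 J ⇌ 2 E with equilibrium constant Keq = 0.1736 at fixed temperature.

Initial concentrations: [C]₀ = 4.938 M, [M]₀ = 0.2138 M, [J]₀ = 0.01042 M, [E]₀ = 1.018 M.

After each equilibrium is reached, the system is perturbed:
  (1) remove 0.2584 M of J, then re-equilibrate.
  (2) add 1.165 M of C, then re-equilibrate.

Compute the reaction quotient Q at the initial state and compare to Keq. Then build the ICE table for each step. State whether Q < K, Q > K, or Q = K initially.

Q₀ = 8.6763e+05; Q > K (proceeds reverse)

Q₀ = 8.6763e+05 vs Keq = 0.1736 ⇒ Q>K, reverse
Step 1:
                  C         M         J         E
  Initial     4.938    0.2138   0.01042     1.018
  Change     0.2674    0.2674    0.8023   -0.5349
  Equil       5.205    0.4812    0.8127    0.4831
  solve Keq expr → x = -0.2674; check Q = 0.1736
Then remove 0.2584 M of J.
Step 2:
                  C         M         J         E
  Initial     5.205    0.4812    0.5543    0.4831
  Change    0.04436   0.04436    0.1331  -0.08872
  Equil        5.25    0.5256    0.6874    0.3944
  solve Keq expr → x = -0.04436; check Q = 0.1736
Then add 1.165 M of C.
Step 3:
                  C         M         J         E
  Initial     6.415    0.5256    0.6874    0.3944
  Change  -0.007909 -0.007909  -0.02373   0.01582
  Equil       6.407    0.5177    0.6637    0.4102
  solve Keq expr → x = 0.007909; check Q = 0.1736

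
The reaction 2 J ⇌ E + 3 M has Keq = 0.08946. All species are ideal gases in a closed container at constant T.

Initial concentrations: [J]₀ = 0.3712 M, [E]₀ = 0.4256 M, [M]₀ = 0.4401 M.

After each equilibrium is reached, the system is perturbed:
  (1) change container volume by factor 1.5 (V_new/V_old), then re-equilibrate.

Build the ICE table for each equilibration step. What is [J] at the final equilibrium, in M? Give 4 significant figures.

Q₀ = 0.2633 vs Keq = 0.08946 ⇒ Q>K, reverse
Step 1:
                    J           E           M
  I            0.3712      0.4256      0.4401
  C           0.06108    -0.03054    -0.09163
  E            0.4323      0.3951      0.3485
  solve Keq expr → x = -0.03054; check Q = 0.08946
Then change container volume by factor 1.5 (V_new/V_old).
Step 2:
                    J           E           M
  I            0.2882      0.2634      0.2323
  C          -0.03018     0.01509     0.04526
  E             0.258      0.2785      0.2776
  solve Keq expr → x = 0.01509; check Q = 0.08946

[J]_eq = 0.258 M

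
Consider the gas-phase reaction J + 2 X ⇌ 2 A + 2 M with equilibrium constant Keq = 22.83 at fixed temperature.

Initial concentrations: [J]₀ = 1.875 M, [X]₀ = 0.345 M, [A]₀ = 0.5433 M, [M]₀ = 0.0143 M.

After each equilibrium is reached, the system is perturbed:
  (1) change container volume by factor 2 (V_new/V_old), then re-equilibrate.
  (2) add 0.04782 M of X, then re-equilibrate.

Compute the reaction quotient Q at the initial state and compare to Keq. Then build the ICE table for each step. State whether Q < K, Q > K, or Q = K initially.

Q₀ = 2.7047e-04 vs Keq = 22.83 ⇒ Q<K, forward
Step 1:
                  J         X         A         M
  I           1.875     0.345    0.5433    0.0143
  C         -0.1512   -0.3023    0.3023    0.3023
  E           1.724   0.04268    0.8456    0.3166
  solve Keq expr → x = 0.1512; check Q = 22.83
Then change container volume by factor 2 (V_new/V_old).
Step 2:
                  J         X         A         M
  I          0.8619   0.02134    0.4228    0.1583
  C       -0.002749 -0.005498  0.005498  0.005498
  E          0.8592   0.01584    0.4283    0.1638
  solve Keq expr → x = 0.002749; check Q = 22.83
Then add 0.04782 M of X.
Step 3:
                  J         X         A         M
  I          0.8592   0.06366    0.4283    0.1638
  C         -0.0208   -0.0416    0.0416    0.0416
  E          0.8384   0.02206    0.4699    0.2054
  solve Keq expr → x = 0.0208; check Q = 22.83

Q₀ = 2.7047e-04; Q < K (proceeds forward)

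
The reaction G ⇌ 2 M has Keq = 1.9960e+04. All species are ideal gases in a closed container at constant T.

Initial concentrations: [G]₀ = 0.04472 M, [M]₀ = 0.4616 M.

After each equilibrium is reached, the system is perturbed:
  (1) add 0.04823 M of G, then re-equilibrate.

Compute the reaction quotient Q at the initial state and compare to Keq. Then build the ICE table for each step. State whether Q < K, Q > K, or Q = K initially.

Q₀ = 4.765 vs Keq = 1.9960e+04 ⇒ Q<K, forward
Step 1:
                    G           M
  Initial     0.04472      0.4616
  Change      -0.0447     0.08941
  Equil    1.5211e-05       0.551
  solve Keq expr → x = 0.0447; check Q = 1.9960e+04
Then add 0.04823 M of G.
Step 2:
                    G           M
  Initial     0.04825       0.551
  Change     -0.04822     0.09645
  Equil    2.1002e-05      0.6475
  solve Keq expr → x = 0.04822; check Q = 1.9960e+04

Q₀ = 4.765; Q < K (proceeds forward)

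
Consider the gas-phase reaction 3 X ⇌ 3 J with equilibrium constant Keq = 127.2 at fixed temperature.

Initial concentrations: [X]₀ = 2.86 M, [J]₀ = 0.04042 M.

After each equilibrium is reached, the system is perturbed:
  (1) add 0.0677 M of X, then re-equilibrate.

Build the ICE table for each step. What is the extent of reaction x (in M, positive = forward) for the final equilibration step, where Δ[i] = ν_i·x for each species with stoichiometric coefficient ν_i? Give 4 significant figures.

x = 0.01882 M

Q₀ = 2.8229e-06 vs Keq = 127.2 ⇒ Q<K, forward
Step 1:
                  X         J
  init         2.86   0.04042
  Δ          -2.379     2.379
  eq         0.4811     2.419
  solve Keq expr → x = 0.793; check Q = 127.2
Then add 0.0677 M of X.
Step 2:
                  X         J
  init       0.5488     2.419
  Δ        -0.05647   0.05647
  eq         0.4923     2.476
  solve Keq expr → x = 0.01882; check Q = 127.2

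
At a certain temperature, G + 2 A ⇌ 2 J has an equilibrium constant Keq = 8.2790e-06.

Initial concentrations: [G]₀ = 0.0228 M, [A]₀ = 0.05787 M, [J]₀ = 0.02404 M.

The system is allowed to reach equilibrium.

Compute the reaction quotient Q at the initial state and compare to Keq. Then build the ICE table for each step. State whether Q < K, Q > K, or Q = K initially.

Q₀ = 7.569 vs Keq = 8.2790e-06 ⇒ Q>K, reverse
Step 1:
                  G         A         J
  I          0.0228   0.05787   0.02404
  C           0.012     0.024    -0.024
  E          0.0348   0.08187 4.3941e-05
  solve Keq expr → x = -0.012; check Q = 8.2790e-06

Q₀ = 7.569; Q > K (proceeds reverse)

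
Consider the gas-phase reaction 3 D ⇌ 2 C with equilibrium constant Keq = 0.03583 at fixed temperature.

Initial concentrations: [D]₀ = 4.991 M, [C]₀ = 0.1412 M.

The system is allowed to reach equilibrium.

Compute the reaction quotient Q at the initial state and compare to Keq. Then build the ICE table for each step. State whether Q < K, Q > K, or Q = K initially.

Q₀ = 1.6036e-04 vs Keq = 0.03583 ⇒ Q<K, forward
Step 1:
                  D         C
  I           4.991    0.1412
  C          -1.578     1.052
  E           3.413     1.193
  solve Keq expr → x = 0.5261; check Q = 0.03583

Q₀ = 1.6036e-04; Q < K (proceeds forward)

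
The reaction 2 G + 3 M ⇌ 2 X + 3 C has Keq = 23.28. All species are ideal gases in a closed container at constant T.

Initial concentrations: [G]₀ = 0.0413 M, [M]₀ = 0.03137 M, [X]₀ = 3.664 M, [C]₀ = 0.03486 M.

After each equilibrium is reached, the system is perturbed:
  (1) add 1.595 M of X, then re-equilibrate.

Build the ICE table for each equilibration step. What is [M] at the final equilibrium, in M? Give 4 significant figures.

[M]_eq = 0.05792 M

Q₀ = 1.0801e+04 vs Keq = 23.28 ⇒ Q>K, reverse
Step 1:
                    G           M           X           C
  I            0.0413     0.03137       3.664     0.03486
  C            0.0165     0.02475     -0.0165    -0.02475
  E            0.0578     0.05612       3.647     0.01011
  solve Keq expr → x = -0.00825; check Q = 23.28
Then add 1.595 M of X.
Step 2:
                    G           M           X           C
  I            0.0578     0.05612       5.242     0.01011
  C          0.001202    0.001802   -0.001202   -0.001802
  E             0.059     0.05792       5.241    0.008307
  solve Keq expr → x = -6.0079e-04; check Q = 23.28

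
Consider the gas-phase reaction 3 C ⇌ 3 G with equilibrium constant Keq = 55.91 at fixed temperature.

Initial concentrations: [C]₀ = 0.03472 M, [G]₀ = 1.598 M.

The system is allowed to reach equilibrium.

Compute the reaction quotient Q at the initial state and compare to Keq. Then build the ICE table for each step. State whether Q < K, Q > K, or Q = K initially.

Q₀ = 9.7497e+04 vs Keq = 55.91 ⇒ Q>K, reverse
Step 1:
                    C           G
  init        0.03472       1.598
  Δ            0.3038     -0.3038
  eq           0.3385       1.294
  solve Keq expr → x = -0.1013; check Q = 55.91

Q₀ = 9.7497e+04; Q > K (proceeds reverse)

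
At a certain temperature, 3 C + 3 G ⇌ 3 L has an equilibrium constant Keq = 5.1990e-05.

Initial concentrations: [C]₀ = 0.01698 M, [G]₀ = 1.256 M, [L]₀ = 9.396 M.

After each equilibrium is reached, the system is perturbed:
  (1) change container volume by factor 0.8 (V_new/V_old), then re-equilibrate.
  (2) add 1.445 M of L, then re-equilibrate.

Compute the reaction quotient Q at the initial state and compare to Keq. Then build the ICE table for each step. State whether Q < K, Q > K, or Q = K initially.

Q₀ = 8.5516e+07 vs Keq = 5.1990e-05 ⇒ Q>K, reverse
Step 1:
                    C           G           L
  I           0.01698       1.256       9.396
  C             7.148       7.148      -7.148
  E             7.165       8.404       2.248
  solve Keq expr → x = -2.383; check Q = 5.1990e-05
Then change container volume by factor 0.8 (V_new/V_old).
Step 2:
                    C           G           L
  I             8.957       10.51        2.81
  C           -0.4105     -0.4105      0.4105
  E             8.546        10.1        3.22
  solve Keq expr → x = 0.1368; check Q = 5.1990e-05
Then add 1.445 M of L.
Step 3:
                    C           G           L
  I             8.546        10.1       4.665
  C            0.8367      0.8367     -0.8367
  E             9.383       10.93       3.828
  solve Keq expr → x = -0.2789; check Q = 5.1990e-05

Q₀ = 8.5516e+07; Q > K (proceeds reverse)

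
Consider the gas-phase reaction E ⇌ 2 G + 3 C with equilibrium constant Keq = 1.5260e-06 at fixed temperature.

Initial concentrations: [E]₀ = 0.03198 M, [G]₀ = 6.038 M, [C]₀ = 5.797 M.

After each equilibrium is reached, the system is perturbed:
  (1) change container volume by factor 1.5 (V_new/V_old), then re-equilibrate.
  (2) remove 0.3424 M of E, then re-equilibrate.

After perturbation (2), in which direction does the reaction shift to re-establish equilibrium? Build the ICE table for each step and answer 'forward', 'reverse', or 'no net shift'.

Direction: reverse

Q₀ = 2.2208e+05 vs Keq = 1.5260e-06 ⇒ Q>K, reverse
Step 1:
                   E          G          C
  I          0.03198      6.038      5.797
  C            1.929     -3.859     -5.788
  E            1.961      2.179   0.008574
  solve Keq expr → x = -1.929; check Q = 1.5260e-06
Then change container volume by factor 1.5 (V_new/V_old).
Step 2:
                   E          G          C
  I            1.308      1.453   0.005716
  C        -0.001361   0.002722   0.004083
  E            1.306      1.455   0.009799
  solve Keq expr → x = 0.001361; check Q = 1.5260e-06
Then remove 0.3424 M of E.
Step 3:
                   E          G          C
  I           0.9639      1.455   0.009799
  C       3.1359e-04 -6.2718e-04 -9.4078e-04
  E           0.9642      1.455   0.008859
  solve Keq expr → x = -3.1359e-04; check Q = 1.5260e-06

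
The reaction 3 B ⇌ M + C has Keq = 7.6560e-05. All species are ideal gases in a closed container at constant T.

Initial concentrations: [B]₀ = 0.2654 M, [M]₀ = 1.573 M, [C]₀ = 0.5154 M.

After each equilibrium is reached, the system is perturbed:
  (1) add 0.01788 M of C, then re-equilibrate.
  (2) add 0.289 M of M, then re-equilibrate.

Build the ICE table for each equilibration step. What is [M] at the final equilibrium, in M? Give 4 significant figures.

Q₀ = 43.37 vs Keq = 7.6560e-05 ⇒ Q>K, reverse
Step 1:
                  B         M         C
  I          0.2654     1.573    0.5154
  C           1.545    -0.515    -0.515
  E            1.81     1.058 4.2930e-04
  solve Keq expr → x = -0.515; check Q = 7.6560e-05
Then add 0.01788 M of C.
Step 2:
                  B         M         C
  I            1.81     1.058   0.01831
  C          0.0535  -0.01783  -0.01783
  E           1.864      1.04 4.7653e-04
  solve Keq expr → x = -0.01783; check Q = 7.6560e-05
Then add 0.289 M of M.
Step 3:
                  B         M         C
  I           1.864     1.329 4.7653e-04
  C       3.1018e-04 -1.0339e-04 -1.0339e-04
  E           1.864     1.329 3.7314e-04
  solve Keq expr → x = -1.0339e-04; check Q = 7.6560e-05

[M]_eq = 1.329 M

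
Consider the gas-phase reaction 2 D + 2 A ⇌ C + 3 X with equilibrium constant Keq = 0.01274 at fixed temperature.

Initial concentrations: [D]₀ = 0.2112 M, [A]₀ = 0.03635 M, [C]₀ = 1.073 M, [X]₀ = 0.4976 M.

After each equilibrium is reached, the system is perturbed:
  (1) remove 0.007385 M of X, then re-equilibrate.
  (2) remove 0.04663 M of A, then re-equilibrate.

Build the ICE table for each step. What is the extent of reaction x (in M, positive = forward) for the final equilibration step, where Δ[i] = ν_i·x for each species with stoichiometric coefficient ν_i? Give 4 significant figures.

Q₀ = 2243 vs Keq = 0.01274 ⇒ Q>K, reverse
Step 1:
                  D         A         C         X
  I          0.2112   0.03635     1.073    0.4976
  C          0.2849    0.2849   -0.1424   -0.4273
  E          0.4961    0.3212    0.9306   0.07031
  solve Keq expr → x = -0.1424; check Q = 0.01274
Then remove 0.007385 M of X.
Step 2:
                  D         A         C         X
  I          0.4961    0.3212    0.9306   0.06293
  C       -0.004214 -0.004214  0.002107  0.006321
  E          0.4918     0.317    0.9327   0.06925
  solve Keq expr → x = 0.002107; check Q = 0.01274
Then remove 0.04663 M of A.
Step 3:
                  D         A         C         X
  I          0.4918    0.2704    0.9327   0.06925
  C        0.003983  0.003983 -0.001992 -0.005975
  E          0.4958    0.2743    0.9307   0.06327
  solve Keq expr → x = -0.001992; check Q = 0.01274

x = -0.001992 M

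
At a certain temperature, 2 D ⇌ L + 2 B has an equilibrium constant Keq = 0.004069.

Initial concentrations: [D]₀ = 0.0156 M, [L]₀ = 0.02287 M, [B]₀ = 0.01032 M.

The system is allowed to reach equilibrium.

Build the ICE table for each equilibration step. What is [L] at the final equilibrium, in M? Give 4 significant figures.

[L]_eq = 0.02163 M

Q₀ = 0.01001 vs Keq = 0.004069 ⇒ Q>K, reverse
Step 1:
                   D          L          B
  I           0.0156    0.02287    0.01032
  C         0.002479  -0.001239  -0.002479
  E          0.01808    0.02163   0.007841
  solve Keq expr → x = -0.001239; check Q = 0.004069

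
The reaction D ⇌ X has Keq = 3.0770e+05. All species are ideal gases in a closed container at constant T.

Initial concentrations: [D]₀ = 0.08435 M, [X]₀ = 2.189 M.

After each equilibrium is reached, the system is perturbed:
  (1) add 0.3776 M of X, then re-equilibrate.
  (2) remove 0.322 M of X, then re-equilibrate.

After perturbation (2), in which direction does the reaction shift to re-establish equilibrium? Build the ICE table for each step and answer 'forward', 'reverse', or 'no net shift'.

Q₀ = 25.95 vs Keq = 3.0770e+05 ⇒ Q<K, forward
Step 1:
                    D           X
  init        0.08435       2.189
  Δ          -0.08434     0.08434
  eq       7.3882e-06       2.273
  solve Keq expr → x = 0.08434; check Q = 3.0770e+05
Then add 0.3776 M of X.
Step 2:
                    D           X
  init     7.3882e-06       2.651
  Δ        1.2272e-06 -1.2272e-06
  eq       8.6153e-06       2.651
  solve Keq expr → x = -1.2272e-06; check Q = 3.0770e+05
Then remove 0.322 M of X.
Step 3:
                    D           X
  init     8.6153e-06       2.329
  Δ       -1.0465e-06  1.0465e-06
  eq       7.5689e-06       2.329
  solve Keq expr → x = 1.0465e-06; check Q = 3.0770e+05

Direction: forward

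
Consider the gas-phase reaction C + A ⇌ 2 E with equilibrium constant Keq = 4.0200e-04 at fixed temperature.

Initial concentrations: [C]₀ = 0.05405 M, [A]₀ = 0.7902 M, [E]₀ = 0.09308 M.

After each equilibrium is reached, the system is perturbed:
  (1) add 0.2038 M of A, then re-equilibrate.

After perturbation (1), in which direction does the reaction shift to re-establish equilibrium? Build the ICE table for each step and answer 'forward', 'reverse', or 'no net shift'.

Direction: forward

Q₀ = 0.2029 vs Keq = 4.0200e-04 ⇒ Q>K, reverse
Step 1:
                    C           A           E
  I           0.05405      0.7902     0.09308
  C           0.04368     0.04368    -0.08736
  E           0.09773      0.8339    0.005724
  solve Keq expr → x = -0.04368; check Q = 4.0200e-04
Then add 0.2038 M of A.
Step 2:
                    C           A           E
  I           0.09773       1.038    0.005724
  C       -3.2481e-04 -3.2481e-04  6.4962e-04
  E            0.0974       1.037    0.006373
  solve Keq expr → x = 3.2481e-04; check Q = 4.0200e-04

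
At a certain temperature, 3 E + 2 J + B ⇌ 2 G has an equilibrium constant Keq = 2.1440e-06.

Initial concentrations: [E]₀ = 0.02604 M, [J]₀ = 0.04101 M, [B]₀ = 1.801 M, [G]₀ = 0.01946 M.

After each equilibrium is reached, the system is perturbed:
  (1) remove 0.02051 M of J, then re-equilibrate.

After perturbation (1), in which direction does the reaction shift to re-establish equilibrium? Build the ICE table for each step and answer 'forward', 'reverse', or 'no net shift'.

Direction: reverse

Q₀ = 7081 vs Keq = 2.1440e-06 ⇒ Q>K, reverse
Step 1:
                  E         J         B         G
  init      0.02604   0.04101     1.801   0.01946
  Δ         0.02919   0.01946  0.009729  -0.01946
  eq        0.05523   0.06047     1.811 1.5463e-06
  solve Keq expr → x = -0.009729; check Q = 2.1440e-06
Then remove 0.02051 M of J.
Step 2:
                  E         J         B         G
  init      0.05523   0.03996     1.811 1.5463e-06
  Δ       7.8669e-07 5.2446e-07 2.6223e-07 -5.2446e-07
  eq        0.05523   0.03996     1.811 1.0219e-06
  solve Keq expr → x = -2.6223e-07; check Q = 2.1440e-06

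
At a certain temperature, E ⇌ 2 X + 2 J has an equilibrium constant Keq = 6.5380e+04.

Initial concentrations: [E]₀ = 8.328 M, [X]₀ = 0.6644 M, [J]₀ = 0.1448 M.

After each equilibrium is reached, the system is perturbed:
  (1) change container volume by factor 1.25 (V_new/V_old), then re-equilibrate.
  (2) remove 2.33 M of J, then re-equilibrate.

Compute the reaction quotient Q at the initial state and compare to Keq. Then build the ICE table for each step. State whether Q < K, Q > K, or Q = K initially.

Q₀ = 0.001111; Q < K (proceeds forward)

Q₀ = 0.001111 vs Keq = 6.5380e+04 ⇒ Q<K, forward
Step 1:
                  E         X         J
  init        8.328    0.6644    0.1448
  Δ          -7.477     14.95     14.95
  eq         0.8507     15.62      15.1
  solve Keq expr → x = 7.477; check Q = 6.5380e+04
Then change container volume by factor 1.25 (V_new/V_old).
Step 2:
                  E         X         J
  init       0.6806      12.5     12.08
  Δ         -0.2674    0.5347    0.5347
  eq         0.4132     13.03     12.61
  solve Keq expr → x = 0.2674; check Q = 6.5380e+04
Then remove 2.33 M of J.
Step 3:
                  E         X         J
  init       0.4132     13.03     10.28
  Δ         -0.1157    0.2315    0.2315
  eq         0.2975     13.26     10.52
  solve Keq expr → x = 0.1157; check Q = 6.5380e+04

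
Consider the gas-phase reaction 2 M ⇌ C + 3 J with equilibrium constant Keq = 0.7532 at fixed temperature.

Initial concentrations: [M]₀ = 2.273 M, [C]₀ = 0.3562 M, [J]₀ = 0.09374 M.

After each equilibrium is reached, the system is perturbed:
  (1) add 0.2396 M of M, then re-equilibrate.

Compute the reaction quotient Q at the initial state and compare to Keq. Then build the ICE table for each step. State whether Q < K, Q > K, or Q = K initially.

Q₀ = 5.6790e-05 vs Keq = 0.7532 ⇒ Q<K, forward
Step 1:
                  M         C         J
  Initial     2.273    0.3562   0.09374
  Change    -0.7996    0.3998     1.199
  Equil       1.473     0.756     1.293
  solve Keq expr → x = 0.3998; check Q = 0.7532
Then add 0.2396 M of M.
Step 2:
                  M         C         J
  Initial     1.713     0.756     1.293
  Change    -0.0579   0.02895   0.08685
  Equil       1.655     0.785      1.38
  solve Keq expr → x = 0.02895; check Q = 0.7532

Q₀ = 5.6790e-05; Q < K (proceeds forward)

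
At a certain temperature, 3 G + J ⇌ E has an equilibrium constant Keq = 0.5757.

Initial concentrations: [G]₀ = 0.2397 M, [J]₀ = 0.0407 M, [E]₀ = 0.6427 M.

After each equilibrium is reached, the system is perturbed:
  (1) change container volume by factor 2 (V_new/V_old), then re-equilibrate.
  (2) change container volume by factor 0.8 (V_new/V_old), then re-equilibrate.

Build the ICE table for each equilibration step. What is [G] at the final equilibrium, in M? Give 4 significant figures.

[G]_eq = 0.9402 M

Q₀ = 1147 vs Keq = 0.5757 ⇒ Q>K, reverse
Step 1:
                    G           J           E
  I            0.2397      0.0407      0.6427
  C            0.9365      0.3122     -0.3122
  E             1.176      0.3529      0.3305
  solve Keq expr → x = -0.3122; check Q = 0.5757
Then change container volume by factor 2 (V_new/V_old).
Step 2:
                    G           J           E
  I            0.5881      0.1764      0.1653
  C            0.2419     0.08064    -0.08064
  E              0.83      0.2571     0.08463
  solve Keq expr → x = -0.08064; check Q = 0.5757
Then change container volume by factor 0.8 (V_new/V_old).
Step 3:
                    G           J           E
  I             1.038      0.3213      0.1058
  C          -0.09733    -0.03244     0.03244
  E            0.9402      0.2889      0.1382
  solve Keq expr → x = 0.03244; check Q = 0.5757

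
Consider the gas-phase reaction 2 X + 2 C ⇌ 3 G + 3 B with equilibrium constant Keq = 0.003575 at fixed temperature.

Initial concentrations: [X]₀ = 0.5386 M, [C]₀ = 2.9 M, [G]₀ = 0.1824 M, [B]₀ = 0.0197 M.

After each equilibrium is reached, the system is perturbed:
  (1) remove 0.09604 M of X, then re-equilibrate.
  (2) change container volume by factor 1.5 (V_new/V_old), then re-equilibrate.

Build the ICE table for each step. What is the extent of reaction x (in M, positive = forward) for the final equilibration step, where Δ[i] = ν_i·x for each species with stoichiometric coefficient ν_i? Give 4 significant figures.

x = 0.008097 M

Q₀ = 1.9017e-08 vs Keq = 0.003575 ⇒ Q<K, forward
Step 1:
                    X           C           G           B
  I            0.5386         2.9      0.1824      0.0197
  C           -0.1932     -0.1932      0.2899      0.2899
  E            0.3454       2.707      0.4723      0.3096
  solve Keq expr → x = 0.09662; check Q = 0.003575
Then remove 0.09604 M of X.
Step 2:
                    X           C           G           B
  I            0.2493       2.707      0.4723      0.3096
  C           0.01942     0.01942    -0.02913    -0.02913
  E            0.2687       2.726      0.4431      0.2804
  solve Keq expr → x = -0.009708; check Q = 0.003575
Then change container volume by factor 1.5 (V_new/V_old).
Step 3:
                    X           C           G           B
  I            0.1792       1.817      0.2954       0.187
  C          -0.01619    -0.01619     0.02429     0.02429
  E             0.163       1.801      0.3197      0.2112
  solve Keq expr → x = 0.008097; check Q = 0.003575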